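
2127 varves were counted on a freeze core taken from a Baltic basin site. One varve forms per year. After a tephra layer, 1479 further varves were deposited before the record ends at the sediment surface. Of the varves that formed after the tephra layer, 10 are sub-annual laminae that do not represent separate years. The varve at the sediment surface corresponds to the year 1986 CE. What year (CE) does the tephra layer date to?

1479 varves formed after the tephra layer.
Excluding 10 false varves: 1479 − 10 = 1469.
Counting back 1469 years from 1986 CE places the tephra layer in 1986 − 1469 = 517 CE.

517 CE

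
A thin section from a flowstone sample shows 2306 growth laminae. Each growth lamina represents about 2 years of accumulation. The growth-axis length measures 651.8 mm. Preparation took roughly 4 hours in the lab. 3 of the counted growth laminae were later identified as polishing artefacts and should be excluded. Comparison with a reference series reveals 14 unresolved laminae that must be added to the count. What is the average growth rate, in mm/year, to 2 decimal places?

0.14 mm/year

Correcting the raw count gives 2306 − 3 + 14 = 2317 true growth laminae.
Multiplying by 2 years per growth lamina: 2317 × 2 = 4634 years.
651.8 mm over 4634 years gives 651.8 / 4634 ≈ 0.14 mm/year.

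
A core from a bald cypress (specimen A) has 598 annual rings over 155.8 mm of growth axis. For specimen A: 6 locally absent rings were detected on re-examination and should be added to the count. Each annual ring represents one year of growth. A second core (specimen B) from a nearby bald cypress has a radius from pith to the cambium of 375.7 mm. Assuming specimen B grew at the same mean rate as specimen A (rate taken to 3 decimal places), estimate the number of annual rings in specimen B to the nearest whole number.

1456 annual rings

Specimen A: after corrections the count is 598 + 6 = 604 annual rings.
A: Mean rate = 155.8 mm / 604 years ≈ 0.258 mm per year.
B spans 375.7 / 0.258 = 1456.20 years ≈ 1456 annual rings.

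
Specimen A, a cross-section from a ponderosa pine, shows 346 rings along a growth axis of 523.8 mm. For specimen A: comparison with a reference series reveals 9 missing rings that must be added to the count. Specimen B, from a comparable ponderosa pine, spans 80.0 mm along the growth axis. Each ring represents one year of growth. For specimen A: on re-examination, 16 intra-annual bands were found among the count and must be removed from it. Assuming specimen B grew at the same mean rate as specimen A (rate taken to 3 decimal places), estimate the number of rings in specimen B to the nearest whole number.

52 rings

Specimen A: true ring count = 346 − 16 + 9 = 339.
A: Mean rate = 523.8 mm / 339 years ≈ 1.545 mm/yr.
For B, 80.0 / 1.545 = 51.78 years ≈ 52 rings.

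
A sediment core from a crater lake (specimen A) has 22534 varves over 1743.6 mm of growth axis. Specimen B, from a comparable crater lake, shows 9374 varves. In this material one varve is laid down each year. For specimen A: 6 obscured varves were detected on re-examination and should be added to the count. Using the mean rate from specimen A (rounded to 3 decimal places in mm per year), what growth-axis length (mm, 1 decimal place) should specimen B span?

721.8 mm

Specimen A: true varve count = 22534 + 6 = 22540.
A: 1743.6 mm over 22540 years gives 1743.6 / 22540 ≈ 0.077 mm per year.
For B, 0.077 mm/year × 9374 years = 721.8 mm.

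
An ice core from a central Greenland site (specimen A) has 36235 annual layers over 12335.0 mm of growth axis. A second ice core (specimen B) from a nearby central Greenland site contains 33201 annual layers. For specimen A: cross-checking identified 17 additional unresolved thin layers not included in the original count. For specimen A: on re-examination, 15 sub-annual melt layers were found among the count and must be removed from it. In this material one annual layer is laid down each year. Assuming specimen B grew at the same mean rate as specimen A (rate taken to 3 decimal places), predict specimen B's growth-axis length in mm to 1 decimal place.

11288.3 mm

Specimen A: after corrections the count is 36235 − 15 + 17 = 36237 annual layers.
A: Extension rate ≈ 12335.0 / 36237 = 0.340 mm per year.
B's length ≈ 0.340 × 33201 = 11288.3 mm.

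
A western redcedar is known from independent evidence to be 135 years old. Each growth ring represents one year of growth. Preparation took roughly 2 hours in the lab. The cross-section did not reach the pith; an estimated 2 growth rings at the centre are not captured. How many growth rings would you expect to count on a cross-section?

133 growth rings

One growth ring per year gives 135 growth rings over 135 years.
Less the 2 uncaptured growth rings: 135 − 2 = 133.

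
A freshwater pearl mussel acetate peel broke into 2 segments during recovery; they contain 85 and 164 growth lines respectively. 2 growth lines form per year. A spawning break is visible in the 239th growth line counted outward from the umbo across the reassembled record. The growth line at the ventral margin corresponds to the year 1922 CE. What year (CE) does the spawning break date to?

Total growth lines = 85 + 164 = 249.
Between growth line 239 and the ventral margin there are 249 − 239 = 10 growth lines.
Dividing by 2 growth lines per year: 10 / 2 = 5 years.
1922 − 5 = 1917 CE.

1917 CE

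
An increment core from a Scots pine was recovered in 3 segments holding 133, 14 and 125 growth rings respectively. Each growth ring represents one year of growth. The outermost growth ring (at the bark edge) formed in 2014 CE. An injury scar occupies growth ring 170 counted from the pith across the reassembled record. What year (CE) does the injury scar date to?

Total growth rings = 133 + 14 + 125 = 272.
Between growth ring 170 and the bark edge there are 272 − 170 = 102 growth rings.
The growth ring at the bark edge is 2014 CE, so the injury scar dates to 2014 − 102 = 1912 CE.

1912 CE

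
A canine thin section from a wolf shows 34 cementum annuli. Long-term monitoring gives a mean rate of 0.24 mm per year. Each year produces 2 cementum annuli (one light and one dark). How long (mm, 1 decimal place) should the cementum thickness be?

With 2 cementum annuli per year, 34 / 2 = 17 years.
Length ≈ 0.24 × 17 = 4.1 mm.

4.1 mm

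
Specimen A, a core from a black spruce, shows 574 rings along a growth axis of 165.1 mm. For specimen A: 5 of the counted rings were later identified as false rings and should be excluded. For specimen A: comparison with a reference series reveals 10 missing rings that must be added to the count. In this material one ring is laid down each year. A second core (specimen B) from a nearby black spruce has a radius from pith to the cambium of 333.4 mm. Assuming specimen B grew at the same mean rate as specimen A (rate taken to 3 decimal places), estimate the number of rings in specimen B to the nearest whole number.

Specimen A: adjusted count: 574 − 5 + 10 = 579 rings.
A: Extension rate ≈ 165.1 / 579 = 0.285 mm/year.
Specimen B: 333.4 mm / 0.285 mm per year = 1169.82 years ≈ 1170 rings.

1170 rings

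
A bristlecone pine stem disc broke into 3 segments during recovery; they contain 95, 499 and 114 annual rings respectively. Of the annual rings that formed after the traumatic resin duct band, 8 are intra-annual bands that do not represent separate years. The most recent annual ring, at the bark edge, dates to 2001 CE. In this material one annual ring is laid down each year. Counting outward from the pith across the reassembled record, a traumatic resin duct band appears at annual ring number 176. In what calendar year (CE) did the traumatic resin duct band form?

1477 CE

Total annual rings = 95 + 499 + 114 = 708.
Between annual ring 176 and the bark edge there are 708 − 176 = 532 annual rings.
Removing the 8 false annual rings leaves 532 − 8 = 524 true annual rings beyond the traumatic resin duct band.
The annual ring at the bark edge is 2001 CE, so the traumatic resin duct band dates to 2001 − 524 = 1477 CE.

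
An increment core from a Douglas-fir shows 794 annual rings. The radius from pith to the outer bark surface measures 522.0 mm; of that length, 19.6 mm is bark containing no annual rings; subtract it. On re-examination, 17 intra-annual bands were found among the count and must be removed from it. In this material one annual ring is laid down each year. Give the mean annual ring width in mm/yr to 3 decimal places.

0.647 mm/yr

Adjusted count: 794 − 17 = 777 annual rings.
Net length = 522.0 − 19.6 = 502.4 mm.
Extension rate ≈ 502.4 / 777 = 0.647 mm/yr.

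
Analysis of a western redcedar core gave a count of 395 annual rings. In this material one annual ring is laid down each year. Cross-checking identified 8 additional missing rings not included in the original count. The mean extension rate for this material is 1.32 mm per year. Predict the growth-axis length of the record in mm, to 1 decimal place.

532.0 mm

Adjusted count: 395 + 8 = 403 annual rings.
Length ≈ 1.32 × 403 = 532.0 mm.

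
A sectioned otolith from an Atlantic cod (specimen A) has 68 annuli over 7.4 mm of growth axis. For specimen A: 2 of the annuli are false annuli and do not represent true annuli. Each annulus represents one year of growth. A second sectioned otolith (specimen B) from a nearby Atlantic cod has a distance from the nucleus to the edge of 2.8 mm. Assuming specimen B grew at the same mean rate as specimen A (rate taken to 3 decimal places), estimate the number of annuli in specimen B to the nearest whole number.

Specimen A: correcting the raw count gives 68 − 2 = 66 true annuli.
A: Mean rate = 7.4 mm / 66 years ≈ 0.112 mm/yr.
For B, 2.8 / 0.112 = 25.00 years ≈ 25 annuli.

25 annuli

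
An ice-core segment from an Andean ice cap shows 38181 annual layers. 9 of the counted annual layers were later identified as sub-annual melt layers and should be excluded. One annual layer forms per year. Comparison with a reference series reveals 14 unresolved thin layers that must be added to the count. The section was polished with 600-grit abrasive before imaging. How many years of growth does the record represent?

Correcting the raw count gives 38181 − 9 + 14 = 38186 true annual layers.
At one annual layer per year, that is 38186 years.

38186 yr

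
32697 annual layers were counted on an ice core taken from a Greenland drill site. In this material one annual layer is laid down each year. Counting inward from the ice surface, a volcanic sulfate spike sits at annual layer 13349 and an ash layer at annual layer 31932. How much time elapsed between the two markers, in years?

Separation: 31932 − 13349 = 18583 annual layers.
At one annual layer per year, 18583 years elapsed between them.

18583 years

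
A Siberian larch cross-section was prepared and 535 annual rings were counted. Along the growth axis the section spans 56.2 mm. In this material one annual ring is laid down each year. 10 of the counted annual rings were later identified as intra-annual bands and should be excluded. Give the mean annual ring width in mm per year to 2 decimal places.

0.11 mm per year

Correcting the raw count gives 535 − 10 = 525 true annual rings.
Extension rate ≈ 56.2 / 525 = 0.11 mm per year.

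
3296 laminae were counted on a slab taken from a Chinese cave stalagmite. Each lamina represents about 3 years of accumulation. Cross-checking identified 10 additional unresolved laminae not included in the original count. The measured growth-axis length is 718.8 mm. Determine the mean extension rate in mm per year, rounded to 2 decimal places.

True lamina count = 3296 + 10 = 3306.
3306 laminae at 3 years each span 3306 × 3 = 9918 years.
Extension rate ≈ 718.8 / 9918 = 0.07 mm per year.

0.07 mm per year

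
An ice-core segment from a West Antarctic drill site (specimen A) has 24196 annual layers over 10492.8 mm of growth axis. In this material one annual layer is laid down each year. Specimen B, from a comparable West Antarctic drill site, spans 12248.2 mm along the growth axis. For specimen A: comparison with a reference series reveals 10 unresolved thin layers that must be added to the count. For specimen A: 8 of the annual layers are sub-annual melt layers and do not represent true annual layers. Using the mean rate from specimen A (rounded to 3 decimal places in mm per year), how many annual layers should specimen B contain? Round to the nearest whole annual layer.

Specimen A: after corrections the count is 24196 − 8 + 10 = 24198 annual layers.
A: Extension rate ≈ 10492.8 / 24198 = 0.434 mm per year.
B spans 12248.2 / 0.434 = 28221.66 years ≈ 28222 annual layers.

28222 annual layers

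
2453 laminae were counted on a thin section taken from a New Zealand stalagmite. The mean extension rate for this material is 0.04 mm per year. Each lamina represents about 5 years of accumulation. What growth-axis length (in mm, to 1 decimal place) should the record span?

At 5 years per lamina, 2453 × 5 = 12265 years.
Predicted length = 0.04 mm/year × 12265 years = 490.6 mm.

490.6 mm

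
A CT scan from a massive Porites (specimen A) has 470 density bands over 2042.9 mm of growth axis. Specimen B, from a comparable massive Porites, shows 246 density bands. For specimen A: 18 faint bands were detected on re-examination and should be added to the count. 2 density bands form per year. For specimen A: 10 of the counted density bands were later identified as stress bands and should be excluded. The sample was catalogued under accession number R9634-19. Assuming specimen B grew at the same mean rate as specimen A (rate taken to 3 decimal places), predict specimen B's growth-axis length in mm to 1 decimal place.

Specimen A: adjusted count: 470 − 10 + 18 = 478 density bands.
Specimen A: 478 density bands at 2 per year is 478 / 2 = 239 years.
A: Mean rate = 2042.9 mm / 239 years ≈ 8.548 mm/year.
Specimen B: dividing by 2 density bands per year: 246 / 2 = 123 years. Length of B = 8.548 × 123 = 1051.4 mm.

1051.4 mm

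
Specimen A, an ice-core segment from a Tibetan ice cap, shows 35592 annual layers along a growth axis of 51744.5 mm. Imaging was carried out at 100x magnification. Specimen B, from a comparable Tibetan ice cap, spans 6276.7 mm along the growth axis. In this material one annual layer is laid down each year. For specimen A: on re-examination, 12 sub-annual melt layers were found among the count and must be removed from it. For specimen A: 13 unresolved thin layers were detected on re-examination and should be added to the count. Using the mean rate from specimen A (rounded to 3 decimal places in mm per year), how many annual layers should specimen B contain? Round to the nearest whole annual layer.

Specimen A: true annual layer count = 35592 − 12 + 13 = 35593.
A: Mean rate = 51744.5 mm / 35593 years ≈ 1.454 mm/yr.
Specimen B: 6276.7 mm / 1.454 mm per year = 4316.85 years ≈ 4317 annual layers.

4317 annual layers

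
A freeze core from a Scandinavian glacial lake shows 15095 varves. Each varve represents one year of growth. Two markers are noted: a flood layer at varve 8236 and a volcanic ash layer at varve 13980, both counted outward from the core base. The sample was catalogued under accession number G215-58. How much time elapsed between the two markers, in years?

The two markers are separated by 13980 − 8236 = 5744 varves.
At one varve per year, 5744 years elapsed between them.

5744 years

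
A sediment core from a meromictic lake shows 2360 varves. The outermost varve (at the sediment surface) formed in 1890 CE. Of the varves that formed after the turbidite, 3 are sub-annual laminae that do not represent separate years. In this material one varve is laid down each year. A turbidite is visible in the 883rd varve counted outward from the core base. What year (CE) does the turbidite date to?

416 CE

The turbidite sits at varve 883 from the core base, so 2360 − 883 = 1477 varves formed after it.
Removing the 3 false varves leaves 1477 − 3 = 1474 true varves beyond the turbidite.
1890 − 1474 = 416 CE.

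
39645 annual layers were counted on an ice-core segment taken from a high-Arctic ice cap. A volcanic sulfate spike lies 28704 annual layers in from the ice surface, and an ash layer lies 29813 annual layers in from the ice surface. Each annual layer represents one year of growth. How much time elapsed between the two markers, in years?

29813 − 28704 = 1109 annual layers lie between the two events.
That is 1109 years at one annual layer per year.

1109 years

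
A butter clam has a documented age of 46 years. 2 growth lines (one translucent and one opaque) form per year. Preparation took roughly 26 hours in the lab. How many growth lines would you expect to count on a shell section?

46 years at 2 growth lines per year gives 46 × 2 = 92 growth lines.
So 92 growth lines should be present.

92 growth lines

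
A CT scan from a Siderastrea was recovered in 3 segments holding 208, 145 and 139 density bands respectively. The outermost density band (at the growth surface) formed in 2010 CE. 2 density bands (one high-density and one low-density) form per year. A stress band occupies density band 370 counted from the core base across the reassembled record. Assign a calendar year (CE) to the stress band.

Total density bands = 208 + 145 + 139 = 492.
The stress band sits at density band 370 from the core base, so 492 − 370 = 122 density bands formed after it.
122 density bands at 2 per year is 122 / 2 = 61 years.
The density band at the growth surface is 2010 CE, so the stress band dates to 2010 − 61 = 1949 CE.

1949 CE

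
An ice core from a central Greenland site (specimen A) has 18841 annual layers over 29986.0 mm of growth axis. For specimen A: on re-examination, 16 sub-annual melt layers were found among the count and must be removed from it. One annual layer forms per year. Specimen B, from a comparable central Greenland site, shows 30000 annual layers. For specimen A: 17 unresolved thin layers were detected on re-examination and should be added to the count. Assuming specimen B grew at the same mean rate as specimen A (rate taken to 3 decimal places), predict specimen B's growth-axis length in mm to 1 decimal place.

47730.0 mm

Specimen A: adjusted count: 18841 − 16 + 17 = 18842 annual layers.
A: 29986.0 mm over 18842 years gives 29986.0 / 18842 ≈ 1.591 mm/yr.
For B, 1.591 mm/year × 30000 years = 47730.0 mm.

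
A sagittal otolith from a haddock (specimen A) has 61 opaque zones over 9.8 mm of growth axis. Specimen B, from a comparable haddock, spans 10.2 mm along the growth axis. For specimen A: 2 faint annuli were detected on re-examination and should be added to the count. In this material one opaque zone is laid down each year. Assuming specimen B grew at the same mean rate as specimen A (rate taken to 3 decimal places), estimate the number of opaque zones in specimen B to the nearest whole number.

65 opaque zones

Specimen A: correcting the raw count gives 61 + 2 = 63 true opaque zones.
A: Extension rate ≈ 9.8 / 63 = 0.156 mm/yr.
B spans 10.2 / 0.156 = 65.38 years ≈ 65 opaque zones.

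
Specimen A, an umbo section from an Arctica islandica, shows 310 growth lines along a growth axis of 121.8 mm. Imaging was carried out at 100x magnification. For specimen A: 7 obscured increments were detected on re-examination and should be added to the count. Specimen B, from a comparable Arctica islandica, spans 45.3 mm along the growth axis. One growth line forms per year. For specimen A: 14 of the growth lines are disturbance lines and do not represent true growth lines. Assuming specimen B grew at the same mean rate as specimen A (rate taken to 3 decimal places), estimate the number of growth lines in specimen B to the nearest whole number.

Specimen A: correcting the raw count gives 310 − 14 + 7 = 303 true growth lines.
A: Extension rate ≈ 121.8 / 303 = 0.402 mm/year.
For B, 45.3 / 0.402 = 112.69 years ≈ 113 growth lines.

113 growth lines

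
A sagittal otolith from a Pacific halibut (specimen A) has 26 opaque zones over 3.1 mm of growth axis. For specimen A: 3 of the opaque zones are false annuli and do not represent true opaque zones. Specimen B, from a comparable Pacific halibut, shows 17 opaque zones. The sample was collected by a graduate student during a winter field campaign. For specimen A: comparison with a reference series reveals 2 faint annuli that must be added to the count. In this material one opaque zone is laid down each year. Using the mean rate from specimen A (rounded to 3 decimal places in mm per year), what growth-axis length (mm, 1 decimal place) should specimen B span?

Specimen A: after corrections the count is 26 − 3 + 2 = 25 opaque zones.
A: 3.1 mm over 25 years gives 3.1 / 25 ≈ 0.124 mm/yr.
B's length ≈ 0.124 × 17 = 2.1 mm.

2.1 mm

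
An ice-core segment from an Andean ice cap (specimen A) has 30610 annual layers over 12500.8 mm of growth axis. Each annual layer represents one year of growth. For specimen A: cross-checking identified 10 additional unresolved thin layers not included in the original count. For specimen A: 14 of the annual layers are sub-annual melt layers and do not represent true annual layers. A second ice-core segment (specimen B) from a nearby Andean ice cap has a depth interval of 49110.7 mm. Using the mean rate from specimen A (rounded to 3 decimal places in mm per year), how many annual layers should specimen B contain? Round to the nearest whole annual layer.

Specimen A: adjusted count: 30610 − 14 + 10 = 30606 annual layers.
A: 12500.8 mm over 30606 years gives 12500.8 / 30606 ≈ 0.408 mm per year.
Specimen B: 49110.7 mm / 0.408 mm per year = 120369.36 years ≈ 120369 annual layers.

120369 annual layers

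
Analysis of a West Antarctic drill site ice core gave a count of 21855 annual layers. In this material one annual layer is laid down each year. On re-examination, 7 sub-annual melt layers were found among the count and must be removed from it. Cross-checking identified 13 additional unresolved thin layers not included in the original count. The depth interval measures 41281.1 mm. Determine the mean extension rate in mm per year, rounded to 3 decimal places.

1.888 mm per year

After corrections the count is 21855 − 7 + 13 = 21861 annual layers.
41281.1 mm over 21861 years gives 41281.1 / 21861 ≈ 1.888 mm per year.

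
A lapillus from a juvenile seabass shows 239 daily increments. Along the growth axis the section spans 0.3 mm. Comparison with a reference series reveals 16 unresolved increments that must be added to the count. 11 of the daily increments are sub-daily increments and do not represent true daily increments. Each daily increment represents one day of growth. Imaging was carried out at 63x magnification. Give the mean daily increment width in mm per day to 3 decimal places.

0.001 mm per day

After corrections the count is 239 − 11 + 16 = 244 daily increments.
0.3 mm over 244 days gives 0.3 / 244 ≈ 0.001 mm per day.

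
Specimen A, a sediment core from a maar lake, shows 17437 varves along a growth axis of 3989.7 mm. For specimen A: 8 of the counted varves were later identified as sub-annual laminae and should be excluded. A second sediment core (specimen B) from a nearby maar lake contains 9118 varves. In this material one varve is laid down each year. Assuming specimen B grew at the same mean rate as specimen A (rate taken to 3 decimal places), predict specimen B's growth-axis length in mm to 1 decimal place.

2088.0 mm

Specimen A: true varve count = 17437 − 8 = 17429.
A: 3989.7 mm over 17429 years gives 3989.7 / 17429 ≈ 0.229 mm per year.
Length of B = 0.229 × 9118 = 2088.0 mm.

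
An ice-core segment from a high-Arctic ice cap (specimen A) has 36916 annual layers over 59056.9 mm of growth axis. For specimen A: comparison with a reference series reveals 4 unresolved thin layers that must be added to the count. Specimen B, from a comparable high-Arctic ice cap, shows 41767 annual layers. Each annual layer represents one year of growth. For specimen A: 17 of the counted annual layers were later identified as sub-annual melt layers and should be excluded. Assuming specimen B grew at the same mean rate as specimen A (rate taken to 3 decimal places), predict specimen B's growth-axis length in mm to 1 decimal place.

Specimen A: after corrections the count is 36916 − 17 + 4 = 36903 annual layers.
A: 59056.9 mm over 36903 years gives 59056.9 / 36903 ≈ 1.600 mm per year.
Length of B = 1.600 × 41767 = 66827.2 mm.

66827.2 mm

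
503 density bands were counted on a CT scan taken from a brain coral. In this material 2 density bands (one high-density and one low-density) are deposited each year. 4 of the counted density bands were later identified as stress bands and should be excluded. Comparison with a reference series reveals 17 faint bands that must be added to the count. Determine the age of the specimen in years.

Correcting the raw count gives 503 − 4 + 17 = 516 true density bands.
516 density bands at 2 per year is 516 / 2 = 258 years.

258 years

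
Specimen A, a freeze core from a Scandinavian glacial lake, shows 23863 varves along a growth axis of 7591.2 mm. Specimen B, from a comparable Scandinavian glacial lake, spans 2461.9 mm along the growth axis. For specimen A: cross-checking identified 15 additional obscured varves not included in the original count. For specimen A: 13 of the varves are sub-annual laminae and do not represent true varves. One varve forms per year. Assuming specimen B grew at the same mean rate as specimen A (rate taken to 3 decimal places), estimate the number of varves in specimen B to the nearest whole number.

Specimen A: adjusted count: 23863 − 13 + 15 = 23865 varves.
A: Mean rate = 7591.2 mm / 23865 years ≈ 0.318 mm per year.
For B, 2461.9 / 0.318 = 7741.82 years ≈ 7742 varves.

7742 varves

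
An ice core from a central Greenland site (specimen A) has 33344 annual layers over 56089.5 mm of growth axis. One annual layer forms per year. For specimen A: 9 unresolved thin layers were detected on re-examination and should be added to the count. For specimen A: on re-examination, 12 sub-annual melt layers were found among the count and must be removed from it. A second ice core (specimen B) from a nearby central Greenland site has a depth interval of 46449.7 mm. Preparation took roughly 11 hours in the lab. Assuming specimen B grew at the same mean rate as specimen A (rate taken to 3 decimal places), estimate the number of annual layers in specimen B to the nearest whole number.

27616 annual layers

Specimen A: correcting the raw count gives 33344 − 12 + 9 = 33341 true annual layers.
A: Mean rate = 56089.5 mm / 33341 years ≈ 1.682 mm per year.
For B, 46449.7 / 1.682 = 27615.76 years ≈ 27616 annual layers.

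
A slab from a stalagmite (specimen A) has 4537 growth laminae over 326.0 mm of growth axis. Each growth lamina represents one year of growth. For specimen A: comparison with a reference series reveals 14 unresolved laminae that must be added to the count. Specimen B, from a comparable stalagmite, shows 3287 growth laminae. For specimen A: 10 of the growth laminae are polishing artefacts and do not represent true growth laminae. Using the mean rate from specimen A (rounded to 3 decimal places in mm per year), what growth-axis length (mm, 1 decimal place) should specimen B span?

236.7 mm

Specimen A: true growth lamina count = 4537 − 10 + 14 = 4541.
A: Mean rate = 326.0 mm / 4541 years ≈ 0.072 mm per year.
For B, 0.072 mm/year × 3287 years = 236.7 mm.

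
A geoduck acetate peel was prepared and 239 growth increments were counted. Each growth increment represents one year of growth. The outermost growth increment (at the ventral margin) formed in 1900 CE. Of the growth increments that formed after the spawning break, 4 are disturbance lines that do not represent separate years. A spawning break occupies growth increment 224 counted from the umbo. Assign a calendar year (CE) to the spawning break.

1889 CE

Between growth increment 224 and the ventral margin there are 239 − 224 = 15 growth increments.
15 − 4 false = 11 true growth increments after the spawning break.
Counting back 11 years from 1900 CE places the spawning break in 1900 − 11 = 1889 CE.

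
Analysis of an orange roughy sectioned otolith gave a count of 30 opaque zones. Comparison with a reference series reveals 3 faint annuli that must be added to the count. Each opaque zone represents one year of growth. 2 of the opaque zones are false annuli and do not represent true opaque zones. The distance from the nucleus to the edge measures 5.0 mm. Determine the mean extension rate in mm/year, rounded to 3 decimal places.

0.161 mm/year

True opaque zone count = 30 − 2 + 3 = 31.
5.0 mm over 31 years gives 5.0 / 31 ≈ 0.161 mm/year.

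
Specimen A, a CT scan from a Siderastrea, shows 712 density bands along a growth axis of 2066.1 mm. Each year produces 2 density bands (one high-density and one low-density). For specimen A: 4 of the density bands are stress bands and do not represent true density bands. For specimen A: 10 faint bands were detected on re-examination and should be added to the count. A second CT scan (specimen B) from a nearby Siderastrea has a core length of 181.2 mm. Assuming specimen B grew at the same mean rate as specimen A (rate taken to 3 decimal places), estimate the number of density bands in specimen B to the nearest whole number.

Specimen A: adjusted count: 712 − 4 + 10 = 718 density bands.
Specimen A: 718 density bands at 2 per year is 718 / 2 = 359 years.
A: Extension rate ≈ 2066.1 / 359 = 5.755 mm per year.
Specimen B: 181.2 mm / 5.755 mm per year = 31.49 years; at 2 density bands per year that is 31.49 × 2 ≈ 63 density bands.

63 density bands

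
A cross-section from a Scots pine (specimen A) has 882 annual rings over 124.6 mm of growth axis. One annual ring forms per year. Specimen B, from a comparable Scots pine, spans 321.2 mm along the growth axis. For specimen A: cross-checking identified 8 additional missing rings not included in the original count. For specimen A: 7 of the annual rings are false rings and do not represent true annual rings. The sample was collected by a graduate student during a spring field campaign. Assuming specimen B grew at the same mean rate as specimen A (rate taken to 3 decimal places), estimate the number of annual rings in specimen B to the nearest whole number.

2278 annual rings

Specimen A: after corrections the count is 882 − 7 + 8 = 883 annual rings.
A: Extension rate ≈ 124.6 / 883 = 0.141 mm per year.
B spans 321.2 / 0.141 = 2278.01 years ≈ 2278 annual rings.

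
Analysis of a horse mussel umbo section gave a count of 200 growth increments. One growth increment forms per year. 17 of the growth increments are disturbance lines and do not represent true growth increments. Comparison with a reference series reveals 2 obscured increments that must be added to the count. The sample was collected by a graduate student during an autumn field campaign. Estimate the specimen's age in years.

185 yr

Correcting the raw count gives 200 − 17 + 2 = 185 true growth increments.
One growth increment per year makes the duration 185 years.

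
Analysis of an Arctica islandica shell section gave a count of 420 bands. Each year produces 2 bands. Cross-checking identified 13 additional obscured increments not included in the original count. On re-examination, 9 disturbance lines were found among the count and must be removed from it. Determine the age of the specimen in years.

After corrections the count is 420 − 9 + 13 = 424 bands.
Dividing by 2 bands per year: 424 / 2 = 212 years.

212 years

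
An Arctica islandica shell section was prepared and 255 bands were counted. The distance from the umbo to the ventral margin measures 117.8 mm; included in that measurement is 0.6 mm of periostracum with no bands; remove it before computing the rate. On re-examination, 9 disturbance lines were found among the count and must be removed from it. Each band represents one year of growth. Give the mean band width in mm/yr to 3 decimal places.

0.476 mm/yr

True band count = 255 − 9 = 246.
Net length = 117.8 − 0.6 = 117.2 mm.
Mean rate = 117.2 mm / 246 years ≈ 0.476 mm/yr.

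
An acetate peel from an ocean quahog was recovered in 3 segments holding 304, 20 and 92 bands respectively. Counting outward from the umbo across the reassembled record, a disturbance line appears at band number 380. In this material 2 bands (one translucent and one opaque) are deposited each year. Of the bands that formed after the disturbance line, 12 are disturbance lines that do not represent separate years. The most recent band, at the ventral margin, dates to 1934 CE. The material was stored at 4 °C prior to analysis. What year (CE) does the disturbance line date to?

Total bands = 304 + 20 + 92 = 416.
416 − 380 = 36 bands lie beyond the disturbance line toward the ventral margin.
Removing the 12 false bands leaves 36 − 12 = 24 true bands beyond the disturbance line.
24 bands at 2 per year is 24 / 2 = 12 years.
1934 − 12 = 1922 CE.

1922 CE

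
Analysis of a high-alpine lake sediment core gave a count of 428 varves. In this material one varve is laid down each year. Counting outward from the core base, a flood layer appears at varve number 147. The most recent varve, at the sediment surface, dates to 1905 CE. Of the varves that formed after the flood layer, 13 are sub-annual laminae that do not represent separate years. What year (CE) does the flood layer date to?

The flood layer sits at varve 147 from the core base, so 428 − 147 = 281 varves formed after it.
Excluding 13 false varves: 281 − 13 = 268.
1905 − 268 = 1637 CE.

1637 CE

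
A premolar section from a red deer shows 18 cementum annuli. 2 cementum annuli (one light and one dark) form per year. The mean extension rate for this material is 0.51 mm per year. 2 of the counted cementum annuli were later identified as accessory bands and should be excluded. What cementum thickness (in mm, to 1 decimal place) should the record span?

After corrections the count is 18 − 2 = 16 cementum annuli.
16 cementum annuli at 2 per year is 16 / 2 = 8 years.
Predicted length = 0.51 mm/year × 8 years = 4.1 mm.

4.1 mm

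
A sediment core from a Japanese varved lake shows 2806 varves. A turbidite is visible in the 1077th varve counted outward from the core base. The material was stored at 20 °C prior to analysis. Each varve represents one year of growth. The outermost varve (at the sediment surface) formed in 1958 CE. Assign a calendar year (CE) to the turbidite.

2806 − 1077 = 1729 varves lie beyond the turbidite toward the sediment surface.
Counting back 1729 years from 1958 CE places the turbidite in 1958 − 1729 = 229 CE.

229 CE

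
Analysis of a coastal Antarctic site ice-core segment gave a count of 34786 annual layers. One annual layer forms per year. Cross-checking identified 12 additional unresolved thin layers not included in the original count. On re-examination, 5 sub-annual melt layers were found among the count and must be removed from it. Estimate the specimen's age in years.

34793 years

Correcting the raw count gives 34786 − 5 + 12 = 34793 true annual layers.
At one annual layer per year, that is 34793 years.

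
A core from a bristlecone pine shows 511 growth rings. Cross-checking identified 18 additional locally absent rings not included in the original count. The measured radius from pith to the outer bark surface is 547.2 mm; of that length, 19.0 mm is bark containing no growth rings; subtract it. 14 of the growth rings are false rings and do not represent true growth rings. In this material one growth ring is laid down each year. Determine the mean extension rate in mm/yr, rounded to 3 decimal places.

1.026 mm/yr

After corrections the count is 511 − 14 + 18 = 515 growth rings.
The growth record spans 547.2 − 19.0 = 528.2 mm.
528.2 mm over 515 years gives 528.2 / 515 ≈ 1.026 mm/yr.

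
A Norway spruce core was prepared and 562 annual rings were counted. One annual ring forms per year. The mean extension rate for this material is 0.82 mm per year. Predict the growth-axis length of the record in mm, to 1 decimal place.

460.8 mm

562 years of growth are recorded.
562 years at 0.82 mm/year gives 0.82 × 562 = 460.8 mm.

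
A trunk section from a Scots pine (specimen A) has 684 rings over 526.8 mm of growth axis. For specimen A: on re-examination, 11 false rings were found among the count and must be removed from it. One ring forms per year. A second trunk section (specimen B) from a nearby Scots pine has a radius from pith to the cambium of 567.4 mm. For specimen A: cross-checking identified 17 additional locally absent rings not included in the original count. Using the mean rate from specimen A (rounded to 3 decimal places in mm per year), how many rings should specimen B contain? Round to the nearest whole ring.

744 rings

Specimen A: correcting the raw count gives 684 − 11 + 17 = 690 true rings.
A: 526.8 mm over 690 years gives 526.8 / 690 ≈ 0.763 mm per year.
B spans 567.4 / 0.763 = 743.64 years ≈ 744 rings.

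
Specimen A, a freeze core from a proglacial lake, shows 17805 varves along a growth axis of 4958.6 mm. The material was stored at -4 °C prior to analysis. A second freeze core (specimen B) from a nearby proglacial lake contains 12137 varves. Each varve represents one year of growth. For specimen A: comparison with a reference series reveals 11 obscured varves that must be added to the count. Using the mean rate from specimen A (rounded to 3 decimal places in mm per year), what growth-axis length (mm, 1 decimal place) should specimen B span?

Specimen A: after corrections the count is 17805 + 11 = 17816 varves.
A: 4958.6 mm over 17816 years gives 4958.6 / 17816 ≈ 0.278 mm/year.
Length of B = 0.278 × 12137 = 3374.1 mm.

3374.1 mm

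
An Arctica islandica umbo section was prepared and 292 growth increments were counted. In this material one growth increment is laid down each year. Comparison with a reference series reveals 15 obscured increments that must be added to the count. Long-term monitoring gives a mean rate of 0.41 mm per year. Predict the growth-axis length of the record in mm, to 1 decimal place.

125.9 mm

Adjusted count: 292 + 15 = 307 growth increments.
Predicted length = 0.41 mm/year × 307 years = 125.9 mm.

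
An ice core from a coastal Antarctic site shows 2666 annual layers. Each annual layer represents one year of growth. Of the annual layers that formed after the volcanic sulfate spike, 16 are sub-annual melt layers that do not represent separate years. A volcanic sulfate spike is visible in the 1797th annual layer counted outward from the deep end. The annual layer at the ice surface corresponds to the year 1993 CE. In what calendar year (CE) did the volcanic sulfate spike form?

1140 CE

2666 − 1797 = 869 annual layers lie beyond the volcanic sulfate spike toward the ice surface.
869 − 16 false = 853 true annual layers after the volcanic sulfate spike.
The annual layer at the ice surface is 1993 CE, so the volcanic sulfate spike dates to 1993 − 853 = 1140 CE.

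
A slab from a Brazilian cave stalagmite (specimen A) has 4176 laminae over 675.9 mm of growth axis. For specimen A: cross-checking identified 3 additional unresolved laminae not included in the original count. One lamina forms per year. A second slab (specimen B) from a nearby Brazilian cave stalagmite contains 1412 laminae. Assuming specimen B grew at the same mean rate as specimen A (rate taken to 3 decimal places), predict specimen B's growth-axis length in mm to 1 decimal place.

Specimen A: true lamina count = 4176 + 3 = 4179.
A: Mean rate = 675.9 mm / 4179 years ≈ 0.162 mm/yr.
For B, 0.162 mm/year × 1412 years = 228.7 mm.

228.7 mm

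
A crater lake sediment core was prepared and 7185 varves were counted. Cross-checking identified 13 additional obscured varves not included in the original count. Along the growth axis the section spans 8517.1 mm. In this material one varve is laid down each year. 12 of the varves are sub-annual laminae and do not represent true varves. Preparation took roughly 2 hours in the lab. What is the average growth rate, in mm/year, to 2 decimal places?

1.19 mm/year

Adjusted count: 7185 − 12 + 13 = 7186 varves.
8517.1 mm over 7186 years gives 8517.1 / 7186 ≈ 1.19 mm/year.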